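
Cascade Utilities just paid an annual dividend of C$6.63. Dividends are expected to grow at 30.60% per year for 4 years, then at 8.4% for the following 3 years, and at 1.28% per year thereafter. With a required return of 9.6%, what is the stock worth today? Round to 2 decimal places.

Three-stage DDM. Project D₁…D_7; terminal Gordon value at t=7 with g = 0.0128; discount at r = 0.096.
D_1 = 8.6588
D_2 = 11.3084
D_3 = 14.7687
D_4 = 19.2880
D_5 = 20.9081
D_6 = 22.6644
D_7 = 24.5682
TV_7 = 24.8827/(0.096−0.0128) = 299.0711
P₀ = Σ Dₜ/(1+r)ᵗ + TV_7/(1+r)^7 = 238.5646

C$238.56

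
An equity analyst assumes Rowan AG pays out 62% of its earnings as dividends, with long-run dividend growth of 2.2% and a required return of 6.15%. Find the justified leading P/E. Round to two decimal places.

15.70

Justified leading P/E = b/(r−g) = 0.62/(0.0615−0.022) = 15.6962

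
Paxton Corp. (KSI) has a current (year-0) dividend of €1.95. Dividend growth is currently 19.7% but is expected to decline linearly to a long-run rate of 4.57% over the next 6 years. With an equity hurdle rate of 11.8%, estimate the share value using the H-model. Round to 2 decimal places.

H-model: P₀ = D₀[(1+g_L) + H(g_S−g_L)]/(r−g_L), with H = 6/2 = 3.
P₀ = 1.95 × [(1+0.0457) + 3×(0.197−0.0457)] / (0.118−0.0457)
   = 1.95 × 1.4996 / 0.0723 = 40.4456

€40.45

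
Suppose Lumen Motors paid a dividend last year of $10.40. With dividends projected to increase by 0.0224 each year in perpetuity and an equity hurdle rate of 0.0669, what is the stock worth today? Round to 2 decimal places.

Gordon growth model: P₀ = D₁/(r − g). D₁ = 10.40 × (1 + 0.0224) = 10.6330.
P₀ = 10.6330 / (0.0669 − 0.0224) = 10.6330 / 0.0445 = 238.9429

$238.94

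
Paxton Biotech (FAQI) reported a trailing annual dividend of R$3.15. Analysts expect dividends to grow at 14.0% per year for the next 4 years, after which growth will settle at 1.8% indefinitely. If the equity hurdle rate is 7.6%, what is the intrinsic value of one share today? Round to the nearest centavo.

R$84.25

Two-stage DDM. Project D₁…D_4 at 0.14, terminal growth 0.018, discount at r = 0.076.
D_1 = 3.5910
D_2 = 4.0937
D_3 = 4.6669
D_4 = 5.3202
Terminal value at t=4: TV = D_5/(r−g) = 5.4160/(0.076−0.018) = 93.3791
P₀ = 3.5910/(1+0.076)^1 + 4.0937/(1+0.076)^2 + 4.6669/(1+0.076)^3 + 5.3202/(1+0.076)^4 + 93.3791/(1+0.076)^4 = 84.2512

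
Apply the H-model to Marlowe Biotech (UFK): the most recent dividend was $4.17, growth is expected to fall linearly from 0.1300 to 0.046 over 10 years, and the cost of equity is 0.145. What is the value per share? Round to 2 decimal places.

H-model: P₀ = D₀[(1+g_L) + H(g_S−g_L)]/(r−g_L), with H = 10/2 = 5.
P₀ = 4.17 × [(1+0.046) + 5×(0.13−0.046)] / (0.145−0.046)
   = 4.17 × 1.4660 / 0.099 = 61.7497

$61.75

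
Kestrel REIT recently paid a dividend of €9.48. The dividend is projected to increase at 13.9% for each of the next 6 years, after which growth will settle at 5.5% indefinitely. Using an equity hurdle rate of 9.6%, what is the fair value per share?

€372.52

Two-stage DDM. Project D₁…D_6 at 0.139, terminal growth 0.055, discount at r = 0.096.
D_1 = 10.7977
D_2 = 12.2986
D_3 = 14.0081
D_4 = 15.9552
D_5 = 18.1730
D_6 = 20.6991
Terminal value at t=6: TV = D_7/(r−g) = 21.8375/(0.096−0.055) = 532.6222
P₀ = 10.7977/(1+0.096)^1 + 12.2986/(1+0.096)^2 + 14.0081/(1+0.096)^3 + 15.9552/(1+0.096)^4 + 18.1730/(1+0.096)^5 + 20.6991/(1+0.096)^6 + 532.6222/(1+0.096)^6 = 372.5172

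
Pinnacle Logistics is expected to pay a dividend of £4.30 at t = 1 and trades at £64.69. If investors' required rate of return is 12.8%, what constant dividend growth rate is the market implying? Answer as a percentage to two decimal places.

From P₀ = D₁/(r − g), the implied growth is g = r − D₁/P₀.
g = 0.128 − 4.30/64.69 = 0.128 − 0.06647 = 0.06153

6.15%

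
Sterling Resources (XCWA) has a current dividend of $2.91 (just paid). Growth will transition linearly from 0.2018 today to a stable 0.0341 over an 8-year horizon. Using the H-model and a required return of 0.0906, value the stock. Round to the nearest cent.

H-model: P₀ = D₀[(1+g_L) + H(g_S−g_L)]/(r−g_L), with H = 8/2 = 4.
P₀ = 2.91 × [(1+0.0341) + 4×(0.2018−0.0341)] / (0.0906−0.0341)
   = 2.91 × 1.7049 / 0.0565 = 87.8099

$87.81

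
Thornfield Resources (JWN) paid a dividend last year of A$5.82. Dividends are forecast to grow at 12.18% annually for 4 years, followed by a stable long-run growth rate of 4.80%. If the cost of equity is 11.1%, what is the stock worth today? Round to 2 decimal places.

A$124.49

Two-stage DDM. Project D₁…D_4 at 0.1218, terminal growth 0.048, discount at r = 0.111.
D_1 = 6.5289
D_2 = 7.3241
D_3 = 8.2162
D_4 = 9.2169
Terminal value at t=4: TV = D_5/(r−g) = 9.6593/(0.111−0.048) = 153.3223
P₀ = 6.5289/(1+0.111)^1 + 7.3241/(1+0.111)^2 + 8.2162/(1+0.111)^3 + 9.2169/(1+0.111)^4 + 153.3223/(1+0.111)^4 = 124.4863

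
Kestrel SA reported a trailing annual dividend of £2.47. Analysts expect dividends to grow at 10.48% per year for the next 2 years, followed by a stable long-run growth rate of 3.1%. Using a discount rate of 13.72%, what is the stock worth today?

Two-stage DDM. Project D₁…D_2 at 0.1048, terminal growth 0.031, discount at r = 0.1372.
D_1 = 2.7289
D_2 = 3.0148
Terminal value at t=2: TV = D_3/(r−g) = 3.1083/(0.1372−0.031) = 29.2684
P₀ = 2.7289/(1+0.1372)^1 + 3.0148/(1+0.1372)^2 + 29.2684/(1+0.1372)^2 = 27.3630

£27.36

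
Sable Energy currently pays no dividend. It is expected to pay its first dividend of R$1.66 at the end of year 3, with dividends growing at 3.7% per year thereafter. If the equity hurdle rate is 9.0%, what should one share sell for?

Deferred-dividend DDM. At t=2 the remaining stream is a growing perpetuity with first payment D_3 = 1.66.
V_2 = D_3/(r−g) = 1.66/(0.09−0.037) = 31.3208
P₀ = V_2/(1+r)^2 = 31.3208/(1+0.09)^2 = 26.3621

R$26.36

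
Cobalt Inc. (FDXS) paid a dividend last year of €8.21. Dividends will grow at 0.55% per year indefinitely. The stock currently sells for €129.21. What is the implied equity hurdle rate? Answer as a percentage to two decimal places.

Rearranging the constant-growth DDM: r = D₁/P₀ + g.
D₁ = 8.21 × (1 + 0.0055) = 8.2552.
r = 8.2552 / 129.21 + 0.0055 = 0.06389 + 0.0055 = 0.06939

6.94%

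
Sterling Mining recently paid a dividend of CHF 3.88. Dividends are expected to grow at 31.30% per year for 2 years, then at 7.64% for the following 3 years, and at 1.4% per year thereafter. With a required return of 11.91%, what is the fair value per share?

CHF 70.58

Three-stage DDM. Project D₁…D_5; terminal Gordon value at t=5 with g = 0.014; discount at r = 0.1191.
D_1 = 5.0944
D_2 = 6.6890
D_3 = 7.2000
D_4 = 7.7501
D_5 = 8.3422
TV_5 = 8.4590/(0.1191−0.014) = 80.4855
P₀ = Σ Dₜ/(1+r)ᵗ + TV_5/(1+r)^5 = 70.5779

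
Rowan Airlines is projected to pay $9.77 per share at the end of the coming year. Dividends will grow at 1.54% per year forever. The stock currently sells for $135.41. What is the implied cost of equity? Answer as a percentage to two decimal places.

8.76%

Rearranging the constant-growth DDM: r = D₁/P₀ + g.
r = 9.7700 / 135.41 + 0.0154 = 0.07215 + 0.0154 = 0.08755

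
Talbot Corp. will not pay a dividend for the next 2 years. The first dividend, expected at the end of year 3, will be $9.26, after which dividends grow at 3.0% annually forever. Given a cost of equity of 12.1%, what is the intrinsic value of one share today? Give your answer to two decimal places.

$80.98

Deferred-dividend DDM. At t=2 the remaining stream is a growing perpetuity with first payment D_3 = 9.26.
V_2 = D_3/(r−g) = 9.26/(0.121−0.03) = 101.7582
P₀ = V_2/(1+r)^2 = 101.7582/(1+0.121)^2 = 80.9764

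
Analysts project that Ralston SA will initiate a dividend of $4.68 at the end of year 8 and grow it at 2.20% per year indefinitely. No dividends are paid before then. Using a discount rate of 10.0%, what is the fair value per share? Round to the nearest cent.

$30.79

Deferred-dividend DDM. At t=7 the remaining stream is a growing perpetuity with first payment D_8 = 4.68.
V_7 = D_8/(r−g) = 4.68/(0.1−0.022) = 60.0000
P₀ = V_7/(1+r)^7 = 60.0000/(1+0.1)^7 = 30.7895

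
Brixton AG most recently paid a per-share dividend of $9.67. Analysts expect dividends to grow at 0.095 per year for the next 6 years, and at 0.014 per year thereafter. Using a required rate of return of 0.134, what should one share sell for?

$117.66

Two-stage DDM. Project D₁…D_6 at 0.095, terminal growth 0.014, discount at r = 0.134.
D_1 = 10.5886
D_2 = 11.5946
D_3 = 12.6961
D_4 = 13.9022
D_5 = 15.2229
D_6 = 16.6691
Terminal value at t=6: TV = D_7/(r−g) = 16.9024/(0.134−0.014) = 140.8536
P₀ = 10.5886/(1+0.134)^1 + 11.5946/(1+0.134)^2 + 12.6961/(1+0.134)^3 + 13.9022/(1+0.134)^4 + 15.2229/(1+0.134)^5 + 16.6691/(1+0.134)^6 + 140.8536/(1+0.134)^6 = 117.6582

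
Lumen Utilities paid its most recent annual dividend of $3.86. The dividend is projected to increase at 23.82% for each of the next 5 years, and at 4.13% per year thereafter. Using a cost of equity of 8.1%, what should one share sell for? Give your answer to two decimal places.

Two-stage DDM. Project D₁…D_5 at 0.2382, terminal growth 0.0413, discount at r = 0.081.
D_1 = 4.7795
D_2 = 5.9179
D_3 = 7.3276
D_4 = 9.0730
D_5 = 11.2342
Terminal value at t=5: TV = D_6/(r−g) = 11.6981/(0.081−0.0413) = 294.6637
P₀ = 4.7795/(1+0.081)^1 + 5.9179/(1+0.081)^2 + 7.3276/(1+0.081)^3 + 9.0730/(1+0.081)^4 + 11.2342/(1+0.081)^5 + 294.6637/(1+0.081)^5 = 229.1584

$229.16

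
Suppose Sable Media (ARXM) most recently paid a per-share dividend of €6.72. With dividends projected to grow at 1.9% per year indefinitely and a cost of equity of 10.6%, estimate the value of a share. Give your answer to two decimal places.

Gordon growth model: P₀ = D₁/(r − g). D₁ = 6.72 × (1 + 0.019) = 6.8477.
P₀ = 6.8477 / (0.106 − 0.019) = 6.8477 / 0.087 = 78.7090

€78.71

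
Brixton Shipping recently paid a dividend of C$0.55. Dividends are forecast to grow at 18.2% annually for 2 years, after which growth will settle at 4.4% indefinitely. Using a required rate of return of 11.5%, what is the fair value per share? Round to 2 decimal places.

Two-stage DDM. Project D₁…D_2 at 0.182, terminal growth 0.044, discount at r = 0.115.
D_1 = 0.6501
D_2 = 0.7684
Terminal value at t=2: TV = D_3/(r−g) = 0.8022/(0.115−0.044) = 11.2990
P₀ = 0.6501/(1+0.115)^1 + 0.7684/(1+0.115)^2 + 11.2990/(1+0.115)^2 = 10.2896

C$10.29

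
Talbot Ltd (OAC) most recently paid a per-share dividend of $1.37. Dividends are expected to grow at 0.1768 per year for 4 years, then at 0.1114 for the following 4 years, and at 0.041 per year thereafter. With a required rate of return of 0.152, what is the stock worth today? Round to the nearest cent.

Three-stage DDM. Project D₁…D_8; terminal Gordon value at t=8 with g = 0.041; discount at r = 0.152.
D_1 = 1.6122
D_2 = 1.8973
D_3 = 2.2327
D_4 = 2.6274
D_5 = 2.9201
D_6 = 3.2454
D_7 = 3.6070
D_8 = 4.0088
TV_8 = 4.1731/(0.152−0.041) = 37.5959
P₀ = Σ Dₜ/(1+r)ᵗ + TV_8/(1+r)^8 = 23.3616

$23.36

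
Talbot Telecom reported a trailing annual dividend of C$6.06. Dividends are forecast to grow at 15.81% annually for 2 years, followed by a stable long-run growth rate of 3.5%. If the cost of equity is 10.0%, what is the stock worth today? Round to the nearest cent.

C$120.05

Two-stage DDM. Project D₁…D_2 at 0.1581, terminal growth 0.035, discount at r = 0.1.
D_1 = 7.0181
D_2 = 8.1276
Terminal value at t=2: TV = D_3/(r−g) = 8.4121/(0.1−0.035) = 129.4171
P₀ = 7.0181/(1+0.1)^1 + 8.1276/(1+0.1)^2 + 129.4171/(1+0.1)^2 = 120.0534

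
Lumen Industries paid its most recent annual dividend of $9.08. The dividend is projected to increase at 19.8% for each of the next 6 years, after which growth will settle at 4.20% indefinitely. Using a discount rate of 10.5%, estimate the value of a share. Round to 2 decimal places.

$316.86

Two-stage DDM. Project D₁…D_6 at 0.198, terminal growth 0.042, discount at r = 0.105.
D_1 = 10.8778
D_2 = 13.0317
D_3 = 15.6119
D_4 = 18.7031
D_5 = 22.4063
D_6 = 26.8427
Terminal value at t=6: TV = D_7/(r−g) = 27.9701/(0.105−0.042) = 443.9703
P₀ = 10.8778/(1+0.105)^1 + 13.0317/(1+0.105)^2 + 15.6119/(1+0.105)^3 + 18.7031/(1+0.105)^4 + 22.4063/(1+0.105)^5 + 26.8427/(1+0.105)^6 + 443.9703/(1+0.105)^6 = 316.8609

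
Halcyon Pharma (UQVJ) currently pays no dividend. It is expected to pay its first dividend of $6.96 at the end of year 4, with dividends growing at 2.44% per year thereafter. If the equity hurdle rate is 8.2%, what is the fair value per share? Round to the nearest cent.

Deferred-dividend DDM. At t=3 the remaining stream is a growing perpetuity with first payment D_4 = 6.96.
V_3 = D_4/(r−g) = 6.96/(0.082−0.0244) = 120.8333
P₀ = V_3/(1+r)^3 = 120.8333/(1+0.082)^3 = 95.3905

$95.39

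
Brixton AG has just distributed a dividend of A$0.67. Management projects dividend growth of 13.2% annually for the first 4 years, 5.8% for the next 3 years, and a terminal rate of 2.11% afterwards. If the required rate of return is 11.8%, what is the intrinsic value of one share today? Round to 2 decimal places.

A$10.95

Three-stage DDM. Project D₁…D_7; terminal Gordon value at t=7 with g = 0.0211; discount at r = 0.118.
D_1 = 0.7584
D_2 = 0.8586
D_3 = 0.9719
D_4 = 1.1002
D_5 = 1.1640
D_6 = 1.2315
D_7 = 1.3029
TV_7 = 1.3304/(0.118−0.0211) = 13.7297
P₀ = Σ Dₜ/(1+r)ᵗ + TV_7/(1+r)^7 = 10.9476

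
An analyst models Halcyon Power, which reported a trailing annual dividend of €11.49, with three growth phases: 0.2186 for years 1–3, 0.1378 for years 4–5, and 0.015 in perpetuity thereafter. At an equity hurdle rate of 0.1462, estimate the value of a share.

Three-stage DDM. Project D₁…D_5; terminal Gordon value at t=5 with g = 0.015; discount at r = 0.1462.
D_1 = 14.0017
D_2 = 17.0625
D_3 = 20.7923
D_4 = 23.6575
D_5 = 26.9175
TV_5 = 27.3213/(0.1462−0.015) = 208.2417
P₀ = Σ Dₜ/(1+r)ᵗ + TV_5/(1+r)^5 = 171.5841

€171.58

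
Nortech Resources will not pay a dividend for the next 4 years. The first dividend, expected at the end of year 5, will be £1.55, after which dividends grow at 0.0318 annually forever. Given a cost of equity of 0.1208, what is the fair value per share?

Deferred-dividend DDM. At t=4 the remaining stream is a growing perpetuity with first payment D_5 = 1.55.
V_4 = D_5/(r−g) = 1.55/(0.1208−0.0318) = 17.4157
P₀ = V_4/(1+r)^4 = 17.4157/(1+0.1208)^4 = 11.0364

£11.04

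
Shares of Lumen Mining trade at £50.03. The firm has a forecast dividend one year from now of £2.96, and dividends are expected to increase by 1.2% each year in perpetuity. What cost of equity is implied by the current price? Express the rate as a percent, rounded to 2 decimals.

Rearranging the constant-growth DDM: r = D₁/P₀ + g.
r = 2.9600 / 50.03 + 0.012 = 0.05916 + 0.012 = 0.07116

7.12%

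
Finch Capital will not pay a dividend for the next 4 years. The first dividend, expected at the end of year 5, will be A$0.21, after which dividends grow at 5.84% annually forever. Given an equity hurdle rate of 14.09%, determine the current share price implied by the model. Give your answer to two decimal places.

Deferred-dividend DDM. At t=4 the remaining stream is a growing perpetuity with first payment D_5 = 0.21.
V_4 = D_5/(r−g) = 0.21/(0.1409−0.0584) = 2.5455
P₀ = V_4/(1+r)^4 = 2.5455/(1+0.1409)^4 = 1.5024

A$1.50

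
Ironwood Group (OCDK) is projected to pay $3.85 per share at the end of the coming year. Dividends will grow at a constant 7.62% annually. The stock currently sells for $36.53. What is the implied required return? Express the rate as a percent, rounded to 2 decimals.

Rearranging the constant-growth DDM: r = D₁/P₀ + g.
r = 3.8500 / 36.53 + 0.0762 = 0.10539 + 0.0762 = 0.18159

18.16%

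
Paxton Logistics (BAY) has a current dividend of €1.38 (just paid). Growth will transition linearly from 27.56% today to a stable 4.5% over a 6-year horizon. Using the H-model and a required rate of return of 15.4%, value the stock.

H-model: P₀ = D₀[(1+g_L) + H(g_S−g_L)]/(r−g_L), with H = 6/2 = 3.
P₀ = 1.38 × [(1+0.045) + 3×(0.2756−0.045)] / (0.154−0.045)
   = 1.38 × 1.7368 / 0.109 = 21.9888

€21.99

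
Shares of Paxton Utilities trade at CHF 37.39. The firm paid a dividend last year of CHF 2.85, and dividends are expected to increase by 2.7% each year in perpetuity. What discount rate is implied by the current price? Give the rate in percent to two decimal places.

10.53%

Rearranging the constant-growth DDM: r = D₁/P₀ + g.
D₁ = 2.85 × (1 + 0.027) = 2.9269.
r = 2.9269 / 37.39 + 0.027 = 0.07828 + 0.027 = 0.10528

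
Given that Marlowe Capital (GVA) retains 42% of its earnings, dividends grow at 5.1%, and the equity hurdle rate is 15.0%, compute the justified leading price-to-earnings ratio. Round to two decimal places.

Payout ratio b = 1 − 0.42 = 0.58.
Justified leading P/E = b/(r−g) = 0.58/(0.15−0.051) = 5.8586

5.86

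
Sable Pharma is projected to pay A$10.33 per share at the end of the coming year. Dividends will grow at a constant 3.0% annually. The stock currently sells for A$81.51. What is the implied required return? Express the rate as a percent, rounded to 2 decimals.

Rearranging the constant-growth DDM: r = D₁/P₀ + g.
r = 10.3300 / 81.51 + 0.03 = 0.12673 + 0.03 = 0.15673

15.67%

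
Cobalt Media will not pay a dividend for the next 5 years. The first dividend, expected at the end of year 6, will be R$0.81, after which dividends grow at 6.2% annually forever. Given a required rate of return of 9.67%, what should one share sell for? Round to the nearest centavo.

Deferred-dividend DDM. At t=5 the remaining stream is a growing perpetuity with first payment D_6 = 0.81.
V_5 = D_6/(r−g) = 0.81/(0.0967−0.062) = 23.3429
P₀ = V_5/(1+r)^5 = 23.3429/(1+0.0967)^5 = 14.7135

R$14.71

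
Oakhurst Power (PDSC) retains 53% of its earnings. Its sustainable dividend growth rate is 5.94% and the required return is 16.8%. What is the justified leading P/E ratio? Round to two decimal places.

4.33

Payout ratio b = 1 − 0.53 = 0.47.
Justified leading P/E = b/(r−g) = 0.47/(0.168−0.0594) = 4.3278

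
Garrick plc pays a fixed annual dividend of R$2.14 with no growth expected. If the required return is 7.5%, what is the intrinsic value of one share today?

Zero-growth DDM (perpetuity): P₀ = D/r = 2.14 / 0.075 = 28.5333

R$28.53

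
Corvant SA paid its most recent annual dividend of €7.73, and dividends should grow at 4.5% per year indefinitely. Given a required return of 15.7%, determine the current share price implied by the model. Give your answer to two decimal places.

€72.12

Gordon growth model: P₀ = D₁/(r − g). D₁ = 7.73 × (1 + 0.045) = 8.0778.
P₀ = 8.0778 / (0.157 − 0.045) = 8.0778 / 0.112 = 72.1237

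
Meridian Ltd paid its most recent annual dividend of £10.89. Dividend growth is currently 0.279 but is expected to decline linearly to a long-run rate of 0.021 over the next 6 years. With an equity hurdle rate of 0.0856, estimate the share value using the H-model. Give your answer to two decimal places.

H-model: P₀ = D₀[(1+g_L) + H(g_S−g_L)]/(r−g_L), with H = 6/2 = 3.
P₀ = 10.89 × [(1+0.021) + 3×(0.279−0.021)] / (0.0856−0.021)
   = 10.89 × 1.7950 / 0.0646 = 302.5937

£302.59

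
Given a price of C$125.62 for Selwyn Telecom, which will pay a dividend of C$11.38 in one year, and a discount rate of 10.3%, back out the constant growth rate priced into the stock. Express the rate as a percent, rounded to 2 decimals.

1.24%

From P₀ = D₁/(r − g), the implied growth is g = r − D₁/P₀.
g = 0.103 − 11.38/125.62 = 0.103 − 0.09059 = 0.01241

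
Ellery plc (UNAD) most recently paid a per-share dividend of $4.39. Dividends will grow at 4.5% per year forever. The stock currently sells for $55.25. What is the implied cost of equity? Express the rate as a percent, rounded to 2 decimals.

12.80%

Rearranging the constant-growth DDM: r = D₁/P₀ + g.
D₁ = 4.39 × (1 + 0.045) = 4.5875.
r = 4.5875 / 55.25 + 0.045 = 0.08303 + 0.045 = 0.12803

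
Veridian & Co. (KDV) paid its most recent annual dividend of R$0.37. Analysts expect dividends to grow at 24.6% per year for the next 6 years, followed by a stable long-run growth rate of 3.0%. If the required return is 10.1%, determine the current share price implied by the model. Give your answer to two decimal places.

Two-stage DDM. Project D₁…D_6 at 0.246, terminal growth 0.03, discount at r = 0.101.
D_1 = 0.4610
D_2 = 0.5744
D_3 = 0.7157
D_4 = 0.8918
D_5 = 1.1112
D_6 = 1.3846
Terminal value at t=6: TV = D_7/(r−g) = 1.4261/(0.101−0.03) = 20.0858
P₀ = 0.4610/(1+0.101)^1 + 0.5744/(1+0.101)^2 + 0.7157/(1+0.101)^3 + 0.8918/(1+0.101)^4 + 1.1112/(1+0.101)^5 + 1.3846/(1+0.101)^6 + 20.0858/(1+0.101)^6 = 14.7762

R$14.78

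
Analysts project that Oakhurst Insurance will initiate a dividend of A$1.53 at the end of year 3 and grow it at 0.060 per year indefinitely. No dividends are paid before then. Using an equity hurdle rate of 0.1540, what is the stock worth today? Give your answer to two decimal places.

Deferred-dividend DDM. At t=2 the remaining stream is a growing perpetuity with first payment D_3 = 1.53.
V_2 = D_3/(r−g) = 1.53/(0.154−0.06) = 16.2766
P₀ = V_2/(1+r)^2 = 16.2766/(1+0.154)^2 = 12.2223

A$12.22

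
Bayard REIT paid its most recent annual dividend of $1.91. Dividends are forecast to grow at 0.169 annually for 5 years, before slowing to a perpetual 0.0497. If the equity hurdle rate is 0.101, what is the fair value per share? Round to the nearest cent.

Two-stage DDM. Project D₁…D_5 at 0.169, terminal growth 0.0497, discount at r = 0.101.
D_1 = 2.2328
D_2 = 2.6101
D_3 = 3.0512
D_4 = 3.5669
D_5 = 4.1697
Terminal value at t=5: TV = D_6/(r−g) = 4.3769/(0.101−0.0497) = 85.3206
P₀ = 2.2328/(1+0.101)^1 + 2.6101/(1+0.101)^2 + 3.0512/(1+0.101)^3 + 3.5669/(1+0.101)^4 + 4.1697/(1+0.101)^5 + 85.3206/(1+0.101)^5 = 64.2093

$64.21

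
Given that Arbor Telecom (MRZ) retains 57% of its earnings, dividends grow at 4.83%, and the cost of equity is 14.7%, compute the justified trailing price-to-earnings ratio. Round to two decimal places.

Payout ratio b = 1 − 0.57 = 0.43.
Justified trailing P/E = b(1+g)/(r−g) = 0.43×(1+0.0483)/(0.147−0.0483) = 4.5671

4.57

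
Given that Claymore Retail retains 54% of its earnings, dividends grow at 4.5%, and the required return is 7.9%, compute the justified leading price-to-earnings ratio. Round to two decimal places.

Payout ratio b = 1 − 0.54 = 0.46.
Justified leading P/E = b/(r−g) = 0.46/(0.079−0.045) = 13.5294

13.53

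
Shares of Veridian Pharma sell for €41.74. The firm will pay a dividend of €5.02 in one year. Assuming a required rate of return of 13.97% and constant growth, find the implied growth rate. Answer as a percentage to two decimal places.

1.94%

From P₀ = D₁/(r − g), the implied growth is g = r − D₁/P₀.
g = 0.1397 − 5.02/41.74 = 0.1397 − 0.12027 = 0.01943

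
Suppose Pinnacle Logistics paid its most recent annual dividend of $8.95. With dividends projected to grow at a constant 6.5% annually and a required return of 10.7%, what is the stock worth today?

$226.95

Gordon growth model: P₀ = D₁/(r − g). D₁ = 8.95 × (1 + 0.065) = 9.5317.
P₀ = 9.5317 / (0.107 − 0.065) = 9.5317 / 0.042 = 226.9464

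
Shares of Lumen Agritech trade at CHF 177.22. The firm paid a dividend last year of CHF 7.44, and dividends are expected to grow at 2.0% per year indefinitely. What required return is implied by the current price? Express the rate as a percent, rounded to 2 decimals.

Rearranging the constant-growth DDM: r = D₁/P₀ + g.
D₁ = 7.44 × (1 + 0.02) = 7.5888.
r = 7.5888 / 177.22 + 0.02 = 0.04282 + 0.02 = 0.06282

6.28%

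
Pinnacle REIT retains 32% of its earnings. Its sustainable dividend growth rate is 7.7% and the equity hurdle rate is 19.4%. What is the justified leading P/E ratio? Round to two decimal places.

5.81

Payout ratio b = 1 − 0.32 = 0.68.
Justified leading P/E = b/(r−g) = 0.68/(0.194−0.077) = 5.8120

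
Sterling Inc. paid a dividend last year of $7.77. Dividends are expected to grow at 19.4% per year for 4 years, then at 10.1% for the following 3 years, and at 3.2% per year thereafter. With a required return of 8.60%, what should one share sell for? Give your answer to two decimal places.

$300.71

Three-stage DDM. Project D₁…D_7; terminal Gordon value at t=7 with g = 0.032; discount at r = 0.086.
D_1 = 9.2774
D_2 = 11.0772
D_3 = 13.2262
D_4 = 15.7920
D_5 = 17.3870
D_6 = 19.1431
D_7 = 21.0766
TV_7 = 21.7510/(0.086−0.032) = 402.7970
P₀ = Σ Dₜ/(1+r)ᵗ + TV_7/(1+r)^7 = 300.7117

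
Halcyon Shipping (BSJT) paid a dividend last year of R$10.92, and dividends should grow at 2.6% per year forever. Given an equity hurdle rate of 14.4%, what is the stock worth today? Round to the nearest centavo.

Gordon growth model: P₀ = D₁/(r − g). D₁ = 10.92 × (1 + 0.026) = 11.2039.
P₀ = 11.2039 / (0.144 − 0.026) = 11.2039 / 0.118 = 94.9485

R$94.95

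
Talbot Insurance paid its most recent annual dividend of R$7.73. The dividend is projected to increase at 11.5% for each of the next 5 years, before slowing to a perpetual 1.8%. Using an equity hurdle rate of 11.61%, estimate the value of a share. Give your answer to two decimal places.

R$118.36

Two-stage DDM. Project D₁…D_5 at 0.115, terminal growth 0.018, discount at r = 0.1161.
D_1 = 8.6189
D_2 = 9.6101
D_3 = 10.7153
D_4 = 11.9476
D_5 = 13.3215
Terminal value at t=5: TV = D_6/(r−g) = 13.5613/(0.1161−0.018) = 138.2396
P₀ = 8.6189/(1+0.1161)^1 + 9.6101/(1+0.1161)^2 + 10.7153/(1+0.1161)^3 + 11.9476/(1+0.1161)^4 + 13.3215/(1+0.1161)^5 + 138.2396/(1+0.1161)^5 = 118.3569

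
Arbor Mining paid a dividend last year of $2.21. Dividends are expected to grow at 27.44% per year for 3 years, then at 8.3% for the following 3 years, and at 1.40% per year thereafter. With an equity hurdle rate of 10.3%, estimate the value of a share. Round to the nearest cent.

Three-stage DDM. Project D₁…D_6; terminal Gordon value at t=6 with g = 0.014; discount at r = 0.103.
D_1 = 2.8164
D_2 = 3.5893
D_3 = 4.5741
D_4 = 4.9538
D_5 = 5.3650
D_6 = 5.8103
TV_6 = 5.8916/(0.103−0.014) = 66.1977
P₀ = Σ Dₜ/(1+r)ᵗ + TV_6/(1+r)^6 = 55.5331

$55.53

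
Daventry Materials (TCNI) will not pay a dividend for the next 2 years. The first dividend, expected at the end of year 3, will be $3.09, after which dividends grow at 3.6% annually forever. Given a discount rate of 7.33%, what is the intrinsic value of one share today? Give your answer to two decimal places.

Deferred-dividend DDM. At t=2 the remaining stream is a growing perpetuity with first payment D_3 = 3.09.
V_2 = D_3/(r−g) = 3.09/(0.0733−0.036) = 82.8418
P₀ = V_2/(1+r)^2 = 82.8418/(1+0.0733)^2 = 71.9130

$71.91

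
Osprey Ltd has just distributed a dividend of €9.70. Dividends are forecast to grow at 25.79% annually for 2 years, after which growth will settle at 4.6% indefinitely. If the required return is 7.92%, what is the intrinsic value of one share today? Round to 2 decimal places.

€439.68

Two-stage DDM. Project D₁…D_2 at 0.2579, terminal growth 0.046, discount at r = 0.0792.
D_1 = 12.2016
D_2 = 15.3484
Terminal value at t=2: TV = D_3/(r−g) = 16.0545/(0.0792−0.046) = 483.5680
P₀ = 12.2016/(1+0.0792)^1 + 15.3484/(1+0.0792)^2 + 483.5680/(1+0.0792)^2 = 439.6810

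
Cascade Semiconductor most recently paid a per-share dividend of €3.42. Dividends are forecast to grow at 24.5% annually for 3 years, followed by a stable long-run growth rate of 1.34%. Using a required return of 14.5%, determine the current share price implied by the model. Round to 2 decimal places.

€46.02

Two-stage DDM. Project D₁…D_3 at 0.245, terminal growth 0.0134, discount at r = 0.145.
D_1 = 4.2579
D_2 = 5.3011
D_3 = 6.5999
Terminal value at t=3: TV = D_4/(r−g) = 6.6883/(0.145−0.0134) = 50.8229
P₀ = 4.2579/(1+0.145)^1 + 5.3011/(1+0.145)^2 + 6.5999/(1+0.145)^3 + 50.8229/(1+0.145)^3 = 46.0153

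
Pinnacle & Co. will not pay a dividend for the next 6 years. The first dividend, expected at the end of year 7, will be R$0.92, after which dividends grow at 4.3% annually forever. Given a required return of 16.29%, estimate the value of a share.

R$3.10

Deferred-dividend DDM. At t=6 the remaining stream is a growing perpetuity with first payment D_7 = 0.92.
V_6 = D_7/(r−g) = 0.92/(0.1629−0.043) = 7.6731
P₀ = V_6/(1+r)^6 = 7.6731/(1+0.1629)^6 = 3.1025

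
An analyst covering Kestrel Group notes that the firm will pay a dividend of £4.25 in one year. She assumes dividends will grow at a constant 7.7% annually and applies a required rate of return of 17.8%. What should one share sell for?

£42.08

Gordon growth model: P₀ = D₁/(r − g), with D₁ = 4.25 given directly.
P₀ = 4.2500 / (0.178 − 0.077) = 4.2500 / 0.101 = 42.0792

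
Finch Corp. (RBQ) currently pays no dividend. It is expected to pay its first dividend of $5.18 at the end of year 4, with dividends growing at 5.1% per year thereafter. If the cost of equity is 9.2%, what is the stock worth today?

Deferred-dividend DDM. At t=3 the remaining stream is a growing perpetuity with first payment D_4 = 5.18.
V_3 = D_4/(r−g) = 5.18/(0.092−0.051) = 126.3415
P₀ = V_3/(1+r)^3 = 126.3415/(1+0.092)^3 = 97.0237

$97.02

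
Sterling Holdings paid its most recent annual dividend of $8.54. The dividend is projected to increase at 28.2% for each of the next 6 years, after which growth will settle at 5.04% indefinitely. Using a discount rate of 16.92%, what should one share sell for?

$202.83

Two-stage DDM. Project D₁…D_6 at 0.282, terminal growth 0.0504, discount at r = 0.1692.
D_1 = 10.9483
D_2 = 14.0357
D_3 = 17.9938
D_4 = 23.0680
D_5 = 29.5732
D_6 = 37.9128
Terminal value at t=6: TV = D_7/(r−g) = 39.8236/(0.1692−0.0504) = 335.2157
P₀ = 10.9483/(1+0.1692)^1 + 14.0357/(1+0.1692)^2 + 17.9938/(1+0.1692)^3 + 23.0680/(1+0.1692)^4 + 29.5732/(1+0.1692)^5 + 37.9128/(1+0.1692)^6 + 335.2157/(1+0.1692)^6 = 202.8260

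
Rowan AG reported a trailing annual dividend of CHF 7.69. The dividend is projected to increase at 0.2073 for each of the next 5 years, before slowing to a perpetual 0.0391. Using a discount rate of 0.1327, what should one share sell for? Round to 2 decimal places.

Two-stage DDM. Project D₁…D_5 at 0.2073, terminal growth 0.0391, discount at r = 0.1327.
D_1 = 9.2841
D_2 = 11.2087
D_3 = 13.5323
D_4 = 16.3376
D_5 = 19.7243
Terminal value at t=5: TV = D_6/(r−g) = 20.4956/(0.1327−0.0391) = 218.9696
P₀ = 9.2841/(1+0.1327)^1 + 11.2087/(1+0.1327)^2 + 13.5323/(1+0.1327)^3 + 16.3376/(1+0.1327)^4 + 19.7243/(1+0.1327)^5 + 218.9696/(1+0.1327)^5 = 164.1861

CHF 164.19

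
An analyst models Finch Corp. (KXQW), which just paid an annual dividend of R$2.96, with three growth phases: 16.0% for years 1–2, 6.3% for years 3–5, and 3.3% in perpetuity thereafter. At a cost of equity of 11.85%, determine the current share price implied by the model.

R$47.91

Three-stage DDM. Project D₁…D_5; terminal Gordon value at t=5 with g = 0.033; discount at r = 0.1185.
D_1 = 3.4336
D_2 = 3.9830
D_3 = 4.2339
D_4 = 4.5006
D_5 = 4.7842
TV_5 = 4.9421/(0.1185−0.033) = 57.8018
P₀ = Σ Dₜ/(1+r)ᵗ + TV_5/(1+r)^5 = 47.9067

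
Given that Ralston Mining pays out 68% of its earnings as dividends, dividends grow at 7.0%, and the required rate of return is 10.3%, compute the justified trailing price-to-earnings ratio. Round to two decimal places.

Justified trailing P/E = b(1+g)/(r−g) = 0.68×(1+0.07)/(0.103−0.07) = 22.0485

22.05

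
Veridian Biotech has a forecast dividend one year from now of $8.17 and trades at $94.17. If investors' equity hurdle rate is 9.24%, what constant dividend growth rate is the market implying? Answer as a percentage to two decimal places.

0.56%

From P₀ = D₁/(r − g), the implied growth is g = r − D₁/P₀.
g = 0.0924 − 8.17/94.17 = 0.0924 − 0.08676 = 0.00564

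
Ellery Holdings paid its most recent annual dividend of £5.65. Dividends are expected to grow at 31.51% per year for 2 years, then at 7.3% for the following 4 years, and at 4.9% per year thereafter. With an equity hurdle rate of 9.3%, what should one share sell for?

£227.35

Three-stage DDM. Project D₁…D_6; terminal Gordon value at t=6 with g = 0.049; discount at r = 0.093.
D_1 = 7.4303
D_2 = 9.7716
D_3 = 10.4849
D_4 = 11.2503
D_5 = 12.0716
D_6 = 12.9528
TV_6 = 13.5875/(0.093−0.049) = 308.8074
P₀ = Σ Dₜ/(1+r)ᵗ + TV_6/(1+r)^6 = 227.3461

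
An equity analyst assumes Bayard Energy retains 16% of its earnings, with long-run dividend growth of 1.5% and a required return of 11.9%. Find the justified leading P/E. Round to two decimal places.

Payout ratio b = 1 − 0.16 = 0.84.
Justified leading P/E = b/(r−g) = 0.84/(0.119−0.015) = 8.0769

8.08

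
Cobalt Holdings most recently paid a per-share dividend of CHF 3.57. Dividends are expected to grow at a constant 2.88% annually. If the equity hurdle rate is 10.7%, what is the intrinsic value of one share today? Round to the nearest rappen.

Gordon growth model: P₀ = D₁/(r − g). D₁ = 3.57 × (1 + 0.0288) = 3.6728.
P₀ = 3.6728 / (0.107 − 0.0288) = 3.6728 / 0.0782 = 46.9670

CHF 46.97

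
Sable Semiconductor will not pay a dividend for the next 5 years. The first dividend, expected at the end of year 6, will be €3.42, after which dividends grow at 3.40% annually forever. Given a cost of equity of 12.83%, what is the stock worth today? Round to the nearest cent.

€19.83

Deferred-dividend DDM. At t=5 the remaining stream is a growing perpetuity with first payment D_6 = 3.42.
V_5 = D_6/(r−g) = 3.42/(0.1283−0.034) = 36.2672
P₀ = V_5/(1+r)^5 = 36.2672/(1+0.1283)^5 = 19.8331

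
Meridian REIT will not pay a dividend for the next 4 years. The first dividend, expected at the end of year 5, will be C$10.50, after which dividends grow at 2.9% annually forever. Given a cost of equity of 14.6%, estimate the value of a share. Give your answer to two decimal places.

Deferred-dividend DDM. At t=4 the remaining stream is a growing perpetuity with first payment D_5 = 10.50.
V_4 = D_5/(r−g) = 10.50/(0.146−0.029) = 89.7436
P₀ = V_4/(1+r)^4 = 89.7436/(1+0.146)^4 = 52.0313

C$52.03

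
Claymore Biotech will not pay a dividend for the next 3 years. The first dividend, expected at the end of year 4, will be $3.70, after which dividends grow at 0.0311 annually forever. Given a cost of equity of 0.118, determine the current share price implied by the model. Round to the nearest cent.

$30.47

Deferred-dividend DDM. At t=3 the remaining stream is a growing perpetuity with first payment D_4 = 3.70.
V_3 = D_4/(r−g) = 3.70/(0.118−0.0311) = 42.5777
P₀ = V_3/(1+r)^3 = 42.5777/(1+0.118)^3 = 30.4689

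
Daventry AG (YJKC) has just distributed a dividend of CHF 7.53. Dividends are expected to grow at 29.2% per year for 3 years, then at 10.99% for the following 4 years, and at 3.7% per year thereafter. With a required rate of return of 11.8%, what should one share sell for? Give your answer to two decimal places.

Three-stage DDM. Project D₁…D_7; terminal Gordon value at t=7 with g = 0.037; discount at r = 0.118.
D_1 = 9.7288
D_2 = 12.5696
D_3 = 16.2399
D_4 = 18.0246
D_5 = 20.0055
D_6 = 22.2041
D_7 = 24.6444
TV_7 = 25.5562/(0.118−0.037) = 315.5089
P₀ = Σ Dₜ/(1+r)ᵗ + TV_7/(1+r)^7 = 220.5461

CHF 220.55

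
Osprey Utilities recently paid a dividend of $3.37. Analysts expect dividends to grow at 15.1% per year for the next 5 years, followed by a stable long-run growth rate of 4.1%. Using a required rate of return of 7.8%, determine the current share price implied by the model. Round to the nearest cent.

Two-stage DDM. Project D₁…D_5 at 0.151, terminal growth 0.041, discount at r = 0.078.
D_1 = 3.8789
D_2 = 4.4646
D_3 = 5.1387
D_4 = 5.9147
D_5 = 6.8078
Terminal value at t=5: TV = D_6/(r−g) = 7.0869/(0.078−0.041) = 191.5383
P₀ = 3.8789/(1+0.078)^1 + 4.4646/(1+0.078)^2 + 5.1387/(1+0.078)^3 + 5.9147/(1+0.078)^4 + 6.8078/(1+0.078)^5 + 191.5383/(1+0.078)^5 = 152.1698

$152.17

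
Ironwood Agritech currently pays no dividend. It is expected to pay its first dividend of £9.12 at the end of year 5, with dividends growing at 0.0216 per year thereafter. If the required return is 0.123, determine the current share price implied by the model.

Deferred-dividend DDM. At t=4 the remaining stream is a growing perpetuity with first payment D_5 = 9.12.
V_4 = D_5/(r−g) = 9.12/(0.123−0.0216) = 89.9408
P₀ = V_4/(1+r)^4 = 89.9408/(1+0.123)^4 = 56.5507

£56.55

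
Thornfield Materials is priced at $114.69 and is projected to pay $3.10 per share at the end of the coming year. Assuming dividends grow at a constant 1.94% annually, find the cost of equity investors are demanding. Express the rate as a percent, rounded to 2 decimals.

4.64%

Rearranging the constant-growth DDM: r = D₁/P₀ + g.
r = 3.1000 / 114.69 + 0.0194 = 0.02703 + 0.0194 = 0.04643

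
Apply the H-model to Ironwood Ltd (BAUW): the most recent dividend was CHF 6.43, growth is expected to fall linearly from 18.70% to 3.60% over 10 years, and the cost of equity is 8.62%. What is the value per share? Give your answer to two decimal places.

CHF 229.40

H-model: P₀ = D₀[(1+g_L) + H(g_S−g_L)]/(r−g_L), with H = 10/2 = 5.
P₀ = 6.43 × [(1+0.036) + 5×(0.187−0.036)] / (0.0862−0.036)
   = 6.43 × 1.7910 / 0.0502 = 229.4050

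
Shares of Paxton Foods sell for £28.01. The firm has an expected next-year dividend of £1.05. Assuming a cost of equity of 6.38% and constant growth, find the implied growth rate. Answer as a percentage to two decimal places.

2.63%

From P₀ = D₁/(r − g), the implied growth is g = r − D₁/P₀.
g = 0.0638 − 1.05/28.01 = 0.0638 − 0.03749 = 0.02631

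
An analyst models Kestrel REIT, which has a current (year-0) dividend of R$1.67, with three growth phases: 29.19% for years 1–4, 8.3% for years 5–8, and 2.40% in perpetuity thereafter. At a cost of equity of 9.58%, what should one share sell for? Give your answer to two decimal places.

R$66.69

Three-stage DDM. Project D₁…D_8; terminal Gordon value at t=8 with g = 0.024; discount at r = 0.0958.
D_1 = 2.1575
D_2 = 2.7872
D_3 = 3.6008
D_4 = 4.6519
D_5 = 5.0380
D_6 = 5.4562
D_7 = 5.9090
D_8 = 6.3995
TV_8 = 6.5531/(0.0958−0.024) = 91.2686
P₀ = Σ Dₜ/(1+r)ᵗ + TV_8/(1+r)^8 = 66.6864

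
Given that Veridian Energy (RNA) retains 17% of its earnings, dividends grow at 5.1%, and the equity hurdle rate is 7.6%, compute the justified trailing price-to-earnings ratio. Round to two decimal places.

34.89

Payout ratio b = 1 − 0.17 = 0.83.
Justified trailing P/E = b(1+g)/(r−g) = 0.83×(1+0.051)/(0.076−0.051) = 34.8932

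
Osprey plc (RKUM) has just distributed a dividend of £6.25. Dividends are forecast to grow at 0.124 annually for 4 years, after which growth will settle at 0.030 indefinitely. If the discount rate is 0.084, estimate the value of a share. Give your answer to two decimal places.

Two-stage DDM. Project D₁…D_4 at 0.124, terminal growth 0.03, discount at r = 0.084.
D_1 = 7.0250
D_2 = 7.8961
D_3 = 8.8752
D_4 = 9.9757
Terminal value at t=4: TV = D_5/(r−g) = 10.2750/(0.084−0.03) = 190.2781
P₀ = 7.0250/(1+0.084)^1 + 7.8961/(1+0.084)^2 + 8.8752/(1+0.084)^3 + 9.9757/(1+0.084)^4 + 190.2781/(1+0.084)^4 = 165.2001

£165.20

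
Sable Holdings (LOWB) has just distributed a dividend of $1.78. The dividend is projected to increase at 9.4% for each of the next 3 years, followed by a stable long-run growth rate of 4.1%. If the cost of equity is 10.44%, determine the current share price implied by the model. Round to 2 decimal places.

$33.65

Two-stage DDM. Project D₁…D_3 at 0.094, terminal growth 0.041, discount at r = 0.1044.
D_1 = 1.9473
D_2 = 2.1304
D_3 = 2.3306
Terminal value at t=3: TV = D_4/(r−g) = 2.4262/(0.1044−0.041) = 38.2678
P₀ = 1.9473/(1+0.1044)^1 + 2.1304/(1+0.1044)^2 + 2.3306/(1+0.1044)^3 + 38.2678/(1+0.1044)^3 = 33.6489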